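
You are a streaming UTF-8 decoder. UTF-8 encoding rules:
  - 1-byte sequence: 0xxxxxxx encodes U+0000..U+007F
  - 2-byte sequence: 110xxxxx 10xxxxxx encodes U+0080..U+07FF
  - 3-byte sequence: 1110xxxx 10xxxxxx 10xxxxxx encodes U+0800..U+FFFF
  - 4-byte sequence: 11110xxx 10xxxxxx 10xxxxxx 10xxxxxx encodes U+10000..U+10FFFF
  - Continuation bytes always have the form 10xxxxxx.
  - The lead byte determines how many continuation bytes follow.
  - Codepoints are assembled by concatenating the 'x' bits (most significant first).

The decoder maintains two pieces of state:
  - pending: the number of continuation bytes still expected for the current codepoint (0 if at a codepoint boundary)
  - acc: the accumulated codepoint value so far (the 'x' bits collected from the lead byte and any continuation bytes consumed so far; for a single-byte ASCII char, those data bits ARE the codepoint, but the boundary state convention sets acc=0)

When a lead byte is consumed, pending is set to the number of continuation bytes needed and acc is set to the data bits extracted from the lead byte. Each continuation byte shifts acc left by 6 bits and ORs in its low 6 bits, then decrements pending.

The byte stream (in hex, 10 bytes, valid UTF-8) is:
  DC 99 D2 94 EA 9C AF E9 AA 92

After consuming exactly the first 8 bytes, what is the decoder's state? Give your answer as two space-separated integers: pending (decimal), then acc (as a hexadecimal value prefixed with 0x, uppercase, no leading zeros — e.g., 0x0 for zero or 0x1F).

Byte[0]=DC: 2-byte lead. pending=1, acc=0x1C
Byte[1]=99: continuation. acc=(acc<<6)|0x19=0x719, pending=0
Byte[2]=D2: 2-byte lead. pending=1, acc=0x12
Byte[3]=94: continuation. acc=(acc<<6)|0x14=0x494, pending=0
Byte[4]=EA: 3-byte lead. pending=2, acc=0xA
Byte[5]=9C: continuation. acc=(acc<<6)|0x1C=0x29C, pending=1
Byte[6]=AF: continuation. acc=(acc<<6)|0x2F=0xA72F, pending=0
Byte[7]=E9: 3-byte lead. pending=2, acc=0x9

Answer: 2 0x9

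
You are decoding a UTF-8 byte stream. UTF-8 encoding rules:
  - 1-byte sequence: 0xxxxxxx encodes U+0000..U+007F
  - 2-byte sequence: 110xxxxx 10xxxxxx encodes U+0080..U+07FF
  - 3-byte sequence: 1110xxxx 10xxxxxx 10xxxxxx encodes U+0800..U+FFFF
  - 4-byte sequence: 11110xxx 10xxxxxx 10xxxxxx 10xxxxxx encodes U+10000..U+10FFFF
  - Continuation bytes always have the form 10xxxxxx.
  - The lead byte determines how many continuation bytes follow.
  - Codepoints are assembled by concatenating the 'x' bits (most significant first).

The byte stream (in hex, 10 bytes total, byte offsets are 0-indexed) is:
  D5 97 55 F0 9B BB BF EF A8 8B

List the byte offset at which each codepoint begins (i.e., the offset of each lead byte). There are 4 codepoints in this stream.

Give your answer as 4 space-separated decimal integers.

Byte[0]=D5: 2-byte lead, need 1 cont bytes. acc=0x15
Byte[1]=97: continuation. acc=(acc<<6)|0x17=0x557
Completed: cp=U+0557 (starts at byte 0)
Byte[2]=55: 1-byte ASCII. cp=U+0055
Byte[3]=F0: 4-byte lead, need 3 cont bytes. acc=0x0
Byte[4]=9B: continuation. acc=(acc<<6)|0x1B=0x1B
Byte[5]=BB: continuation. acc=(acc<<6)|0x3B=0x6FB
Byte[6]=BF: continuation. acc=(acc<<6)|0x3F=0x1BEFF
Completed: cp=U+1BEFF (starts at byte 3)
Byte[7]=EF: 3-byte lead, need 2 cont bytes. acc=0xF
Byte[8]=A8: continuation. acc=(acc<<6)|0x28=0x3E8
Byte[9]=8B: continuation. acc=(acc<<6)|0x0B=0xFA0B
Completed: cp=U+FA0B (starts at byte 7)

Answer: 0 2 3 7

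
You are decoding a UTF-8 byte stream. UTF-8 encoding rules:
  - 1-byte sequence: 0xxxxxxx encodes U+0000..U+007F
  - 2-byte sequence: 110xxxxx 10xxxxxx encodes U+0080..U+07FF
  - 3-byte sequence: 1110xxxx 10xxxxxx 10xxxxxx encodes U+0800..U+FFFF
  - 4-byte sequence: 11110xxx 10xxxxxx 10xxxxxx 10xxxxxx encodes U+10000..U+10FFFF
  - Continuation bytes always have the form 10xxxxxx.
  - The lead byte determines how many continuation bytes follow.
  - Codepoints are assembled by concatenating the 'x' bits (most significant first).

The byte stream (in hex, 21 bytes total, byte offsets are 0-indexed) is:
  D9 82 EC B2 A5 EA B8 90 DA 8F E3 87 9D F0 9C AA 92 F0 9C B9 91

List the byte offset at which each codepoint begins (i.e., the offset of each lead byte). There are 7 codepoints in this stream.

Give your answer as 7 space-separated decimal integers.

Byte[0]=D9: 2-byte lead, need 1 cont bytes. acc=0x19
Byte[1]=82: continuation. acc=(acc<<6)|0x02=0x642
Completed: cp=U+0642 (starts at byte 0)
Byte[2]=EC: 3-byte lead, need 2 cont bytes. acc=0xC
Byte[3]=B2: continuation. acc=(acc<<6)|0x32=0x332
Byte[4]=A5: continuation. acc=(acc<<6)|0x25=0xCCA5
Completed: cp=U+CCA5 (starts at byte 2)
Byte[5]=EA: 3-byte lead, need 2 cont bytes. acc=0xA
Byte[6]=B8: continuation. acc=(acc<<6)|0x38=0x2B8
Byte[7]=90: continuation. acc=(acc<<6)|0x10=0xAE10
Completed: cp=U+AE10 (starts at byte 5)
Byte[8]=DA: 2-byte lead, need 1 cont bytes. acc=0x1A
Byte[9]=8F: continuation. acc=(acc<<6)|0x0F=0x68F
Completed: cp=U+068F (starts at byte 8)
Byte[10]=E3: 3-byte lead, need 2 cont bytes. acc=0x3
Byte[11]=87: continuation. acc=(acc<<6)|0x07=0xC7
Byte[12]=9D: continuation. acc=(acc<<6)|0x1D=0x31DD
Completed: cp=U+31DD (starts at byte 10)
Byte[13]=F0: 4-byte lead, need 3 cont bytes. acc=0x0
Byte[14]=9C: continuation. acc=(acc<<6)|0x1C=0x1C
Byte[15]=AA: continuation. acc=(acc<<6)|0x2A=0x72A
Byte[16]=92: continuation. acc=(acc<<6)|0x12=0x1CA92
Completed: cp=U+1CA92 (starts at byte 13)
Byte[17]=F0: 4-byte lead, need 3 cont bytes. acc=0x0
Byte[18]=9C: continuation. acc=(acc<<6)|0x1C=0x1C
Byte[19]=B9: continuation. acc=(acc<<6)|0x39=0x739
Byte[20]=91: continuation. acc=(acc<<6)|0x11=0x1CE51
Completed: cp=U+1CE51 (starts at byte 17)

Answer: 0 2 5 8 10 13 17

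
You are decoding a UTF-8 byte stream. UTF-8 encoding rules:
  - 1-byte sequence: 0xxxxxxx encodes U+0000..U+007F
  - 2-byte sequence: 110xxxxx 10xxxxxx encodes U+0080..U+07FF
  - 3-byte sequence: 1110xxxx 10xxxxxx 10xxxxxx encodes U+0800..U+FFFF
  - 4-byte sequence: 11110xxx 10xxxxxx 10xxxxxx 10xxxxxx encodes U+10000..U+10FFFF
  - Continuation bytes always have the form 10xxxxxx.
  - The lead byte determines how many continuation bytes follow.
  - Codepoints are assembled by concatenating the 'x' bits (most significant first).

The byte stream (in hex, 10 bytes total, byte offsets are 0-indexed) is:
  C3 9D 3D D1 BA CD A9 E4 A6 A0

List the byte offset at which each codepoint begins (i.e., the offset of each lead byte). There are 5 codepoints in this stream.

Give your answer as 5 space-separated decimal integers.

Byte[0]=C3: 2-byte lead, need 1 cont bytes. acc=0x3
Byte[1]=9D: continuation. acc=(acc<<6)|0x1D=0xDD
Completed: cp=U+00DD (starts at byte 0)
Byte[2]=3D: 1-byte ASCII. cp=U+003D
Byte[3]=D1: 2-byte lead, need 1 cont bytes. acc=0x11
Byte[4]=BA: continuation. acc=(acc<<6)|0x3A=0x47A
Completed: cp=U+047A (starts at byte 3)
Byte[5]=CD: 2-byte lead, need 1 cont bytes. acc=0xD
Byte[6]=A9: continuation. acc=(acc<<6)|0x29=0x369
Completed: cp=U+0369 (starts at byte 5)
Byte[7]=E4: 3-byte lead, need 2 cont bytes. acc=0x4
Byte[8]=A6: continuation. acc=(acc<<6)|0x26=0x126
Byte[9]=A0: continuation. acc=(acc<<6)|0x20=0x49A0
Completed: cp=U+49A0 (starts at byte 7)

Answer: 0 2 3 5 7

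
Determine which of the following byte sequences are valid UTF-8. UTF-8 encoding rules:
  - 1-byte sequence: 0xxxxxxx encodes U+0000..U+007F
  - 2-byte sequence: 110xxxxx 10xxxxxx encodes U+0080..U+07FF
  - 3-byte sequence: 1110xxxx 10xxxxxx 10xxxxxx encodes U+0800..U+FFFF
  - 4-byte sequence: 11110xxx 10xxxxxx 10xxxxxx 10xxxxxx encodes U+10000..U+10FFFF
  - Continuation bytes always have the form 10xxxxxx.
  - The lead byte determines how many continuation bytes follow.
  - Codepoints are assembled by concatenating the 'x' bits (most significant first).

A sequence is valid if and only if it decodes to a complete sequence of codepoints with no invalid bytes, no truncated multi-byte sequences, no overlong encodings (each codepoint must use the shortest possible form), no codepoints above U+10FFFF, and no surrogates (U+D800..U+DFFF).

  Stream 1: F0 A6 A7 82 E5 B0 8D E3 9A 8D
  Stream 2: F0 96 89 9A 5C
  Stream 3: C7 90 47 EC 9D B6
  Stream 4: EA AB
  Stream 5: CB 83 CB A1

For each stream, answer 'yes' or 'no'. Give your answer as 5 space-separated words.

Answer: yes yes yes no yes

Derivation:
Stream 1: decodes cleanly. VALID
Stream 2: decodes cleanly. VALID
Stream 3: decodes cleanly. VALID
Stream 4: error at byte offset 2. INVALID
Stream 5: decodes cleanly. VALID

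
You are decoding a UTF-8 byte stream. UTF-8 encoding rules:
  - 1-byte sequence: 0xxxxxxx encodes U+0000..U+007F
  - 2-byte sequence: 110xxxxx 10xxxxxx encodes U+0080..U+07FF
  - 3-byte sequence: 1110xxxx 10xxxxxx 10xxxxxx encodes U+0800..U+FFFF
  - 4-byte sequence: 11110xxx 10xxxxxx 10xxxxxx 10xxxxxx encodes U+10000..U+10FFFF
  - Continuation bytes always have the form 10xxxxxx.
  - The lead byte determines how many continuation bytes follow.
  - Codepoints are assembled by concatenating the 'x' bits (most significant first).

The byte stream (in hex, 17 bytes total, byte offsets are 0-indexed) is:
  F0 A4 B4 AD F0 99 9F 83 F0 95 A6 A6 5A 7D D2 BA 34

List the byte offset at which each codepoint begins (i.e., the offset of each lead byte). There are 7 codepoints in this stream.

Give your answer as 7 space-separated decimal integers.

Byte[0]=F0: 4-byte lead, need 3 cont bytes. acc=0x0
Byte[1]=A4: continuation. acc=(acc<<6)|0x24=0x24
Byte[2]=B4: continuation. acc=(acc<<6)|0x34=0x934
Byte[3]=AD: continuation. acc=(acc<<6)|0x2D=0x24D2D
Completed: cp=U+24D2D (starts at byte 0)
Byte[4]=F0: 4-byte lead, need 3 cont bytes. acc=0x0
Byte[5]=99: continuation. acc=(acc<<6)|0x19=0x19
Byte[6]=9F: continuation. acc=(acc<<6)|0x1F=0x65F
Byte[7]=83: continuation. acc=(acc<<6)|0x03=0x197C3
Completed: cp=U+197C3 (starts at byte 4)
Byte[8]=F0: 4-byte lead, need 3 cont bytes. acc=0x0
Byte[9]=95: continuation. acc=(acc<<6)|0x15=0x15
Byte[10]=A6: continuation. acc=(acc<<6)|0x26=0x566
Byte[11]=A6: continuation. acc=(acc<<6)|0x26=0x159A6
Completed: cp=U+159A6 (starts at byte 8)
Byte[12]=5A: 1-byte ASCII. cp=U+005A
Byte[13]=7D: 1-byte ASCII. cp=U+007D
Byte[14]=D2: 2-byte lead, need 1 cont bytes. acc=0x12
Byte[15]=BA: continuation. acc=(acc<<6)|0x3A=0x4BA
Completed: cp=U+04BA (starts at byte 14)
Byte[16]=34: 1-byte ASCII. cp=U+0034

Answer: 0 4 8 12 13 14 16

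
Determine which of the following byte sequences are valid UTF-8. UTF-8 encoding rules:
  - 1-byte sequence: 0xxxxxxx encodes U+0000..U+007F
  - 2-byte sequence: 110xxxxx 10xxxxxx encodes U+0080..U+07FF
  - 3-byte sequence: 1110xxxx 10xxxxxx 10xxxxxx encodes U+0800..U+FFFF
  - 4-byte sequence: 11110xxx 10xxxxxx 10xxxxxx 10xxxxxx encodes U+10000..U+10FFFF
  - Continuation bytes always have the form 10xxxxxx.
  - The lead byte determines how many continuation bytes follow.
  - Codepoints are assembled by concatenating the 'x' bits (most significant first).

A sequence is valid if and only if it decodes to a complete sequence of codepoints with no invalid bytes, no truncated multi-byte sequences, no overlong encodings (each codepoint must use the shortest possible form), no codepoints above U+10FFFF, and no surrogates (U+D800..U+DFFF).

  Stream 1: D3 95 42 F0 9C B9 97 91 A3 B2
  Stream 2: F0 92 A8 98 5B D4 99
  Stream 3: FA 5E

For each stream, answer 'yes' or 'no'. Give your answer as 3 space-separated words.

Stream 1: error at byte offset 7. INVALID
Stream 2: decodes cleanly. VALID
Stream 3: error at byte offset 0. INVALID

Answer: no yes no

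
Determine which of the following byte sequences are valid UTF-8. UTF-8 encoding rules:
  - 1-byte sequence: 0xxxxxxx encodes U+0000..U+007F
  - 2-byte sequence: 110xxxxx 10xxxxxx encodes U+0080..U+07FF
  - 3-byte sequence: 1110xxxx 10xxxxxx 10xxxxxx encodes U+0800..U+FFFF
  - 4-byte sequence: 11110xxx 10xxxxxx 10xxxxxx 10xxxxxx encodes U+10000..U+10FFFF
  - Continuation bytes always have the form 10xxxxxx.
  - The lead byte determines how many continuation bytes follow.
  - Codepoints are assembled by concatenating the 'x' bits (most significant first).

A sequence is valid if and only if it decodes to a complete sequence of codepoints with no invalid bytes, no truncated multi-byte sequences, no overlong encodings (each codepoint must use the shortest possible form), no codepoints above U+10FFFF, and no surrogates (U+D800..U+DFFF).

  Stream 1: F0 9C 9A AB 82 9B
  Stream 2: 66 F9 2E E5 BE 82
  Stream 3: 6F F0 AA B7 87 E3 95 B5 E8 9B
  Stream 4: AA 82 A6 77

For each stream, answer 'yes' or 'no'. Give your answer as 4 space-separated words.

Stream 1: error at byte offset 4. INVALID
Stream 2: error at byte offset 1. INVALID
Stream 3: error at byte offset 10. INVALID
Stream 4: error at byte offset 0. INVALID

Answer: no no no no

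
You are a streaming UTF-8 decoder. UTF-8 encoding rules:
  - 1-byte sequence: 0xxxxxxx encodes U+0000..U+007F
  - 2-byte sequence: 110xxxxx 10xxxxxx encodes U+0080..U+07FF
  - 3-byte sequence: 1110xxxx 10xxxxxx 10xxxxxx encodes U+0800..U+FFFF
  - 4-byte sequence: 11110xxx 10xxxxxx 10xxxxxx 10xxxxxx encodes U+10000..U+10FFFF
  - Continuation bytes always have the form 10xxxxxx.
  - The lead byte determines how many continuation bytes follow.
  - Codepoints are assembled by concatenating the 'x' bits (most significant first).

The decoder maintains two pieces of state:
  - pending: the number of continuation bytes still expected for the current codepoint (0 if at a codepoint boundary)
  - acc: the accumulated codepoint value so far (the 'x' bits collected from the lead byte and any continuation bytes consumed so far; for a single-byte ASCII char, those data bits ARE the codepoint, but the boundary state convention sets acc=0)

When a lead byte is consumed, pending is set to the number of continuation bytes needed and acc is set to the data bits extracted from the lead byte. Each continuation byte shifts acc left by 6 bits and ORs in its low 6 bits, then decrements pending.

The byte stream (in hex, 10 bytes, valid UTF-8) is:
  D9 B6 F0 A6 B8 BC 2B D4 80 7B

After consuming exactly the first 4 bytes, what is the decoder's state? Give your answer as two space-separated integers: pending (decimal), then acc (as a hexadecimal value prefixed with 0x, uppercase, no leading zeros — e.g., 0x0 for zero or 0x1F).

Answer: 2 0x26

Derivation:
Byte[0]=D9: 2-byte lead. pending=1, acc=0x19
Byte[1]=B6: continuation. acc=(acc<<6)|0x36=0x676, pending=0
Byte[2]=F0: 4-byte lead. pending=3, acc=0x0
Byte[3]=A6: continuation. acc=(acc<<6)|0x26=0x26, pending=2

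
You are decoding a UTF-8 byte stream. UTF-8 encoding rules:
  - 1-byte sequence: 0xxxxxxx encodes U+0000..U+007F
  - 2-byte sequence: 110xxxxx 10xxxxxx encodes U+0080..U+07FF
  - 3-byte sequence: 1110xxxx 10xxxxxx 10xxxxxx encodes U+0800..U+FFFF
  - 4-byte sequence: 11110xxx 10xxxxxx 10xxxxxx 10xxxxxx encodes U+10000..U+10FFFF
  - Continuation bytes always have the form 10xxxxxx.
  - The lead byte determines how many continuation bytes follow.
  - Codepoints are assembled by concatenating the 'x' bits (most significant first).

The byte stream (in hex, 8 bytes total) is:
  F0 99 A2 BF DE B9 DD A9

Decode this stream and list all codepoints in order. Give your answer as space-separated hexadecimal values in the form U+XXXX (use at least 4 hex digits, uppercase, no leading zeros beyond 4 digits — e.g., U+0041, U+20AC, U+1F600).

Byte[0]=F0: 4-byte lead, need 3 cont bytes. acc=0x0
Byte[1]=99: continuation. acc=(acc<<6)|0x19=0x19
Byte[2]=A2: continuation. acc=(acc<<6)|0x22=0x662
Byte[3]=BF: continuation. acc=(acc<<6)|0x3F=0x198BF
Completed: cp=U+198BF (starts at byte 0)
Byte[4]=DE: 2-byte lead, need 1 cont bytes. acc=0x1E
Byte[5]=B9: continuation. acc=(acc<<6)|0x39=0x7B9
Completed: cp=U+07B9 (starts at byte 4)
Byte[6]=DD: 2-byte lead, need 1 cont bytes. acc=0x1D
Byte[7]=A9: continuation. acc=(acc<<6)|0x29=0x769
Completed: cp=U+0769 (starts at byte 6)

Answer: U+198BF U+07B9 U+0769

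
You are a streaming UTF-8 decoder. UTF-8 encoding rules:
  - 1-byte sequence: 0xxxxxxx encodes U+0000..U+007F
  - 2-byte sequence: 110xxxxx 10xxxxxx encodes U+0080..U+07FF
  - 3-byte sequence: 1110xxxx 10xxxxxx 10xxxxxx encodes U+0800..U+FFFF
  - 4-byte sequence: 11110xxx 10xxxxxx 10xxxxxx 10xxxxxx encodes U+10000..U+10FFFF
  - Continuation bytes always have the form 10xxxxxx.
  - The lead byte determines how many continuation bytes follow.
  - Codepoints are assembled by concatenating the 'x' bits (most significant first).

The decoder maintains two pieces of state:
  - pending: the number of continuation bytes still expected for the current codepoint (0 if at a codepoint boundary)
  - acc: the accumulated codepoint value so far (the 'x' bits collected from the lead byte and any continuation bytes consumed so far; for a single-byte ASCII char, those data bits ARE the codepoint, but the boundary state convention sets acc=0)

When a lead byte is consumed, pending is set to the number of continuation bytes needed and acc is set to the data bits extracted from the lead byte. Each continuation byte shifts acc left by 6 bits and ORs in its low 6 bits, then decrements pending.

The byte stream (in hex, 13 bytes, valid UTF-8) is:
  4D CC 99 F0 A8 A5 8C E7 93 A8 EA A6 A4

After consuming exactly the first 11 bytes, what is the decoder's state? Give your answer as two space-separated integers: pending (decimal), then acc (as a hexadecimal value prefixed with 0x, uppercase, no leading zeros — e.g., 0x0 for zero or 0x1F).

Answer: 2 0xA

Derivation:
Byte[0]=4D: 1-byte. pending=0, acc=0x0
Byte[1]=CC: 2-byte lead. pending=1, acc=0xC
Byte[2]=99: continuation. acc=(acc<<6)|0x19=0x319, pending=0
Byte[3]=F0: 4-byte lead. pending=3, acc=0x0
Byte[4]=A8: continuation. acc=(acc<<6)|0x28=0x28, pending=2
Byte[5]=A5: continuation. acc=(acc<<6)|0x25=0xA25, pending=1
Byte[6]=8C: continuation. acc=(acc<<6)|0x0C=0x2894C, pending=0
Byte[7]=E7: 3-byte lead. pending=2, acc=0x7
Byte[8]=93: continuation. acc=(acc<<6)|0x13=0x1D3, pending=1
Byte[9]=A8: continuation. acc=(acc<<6)|0x28=0x74E8, pending=0
Byte[10]=EA: 3-byte lead. pending=2, acc=0xA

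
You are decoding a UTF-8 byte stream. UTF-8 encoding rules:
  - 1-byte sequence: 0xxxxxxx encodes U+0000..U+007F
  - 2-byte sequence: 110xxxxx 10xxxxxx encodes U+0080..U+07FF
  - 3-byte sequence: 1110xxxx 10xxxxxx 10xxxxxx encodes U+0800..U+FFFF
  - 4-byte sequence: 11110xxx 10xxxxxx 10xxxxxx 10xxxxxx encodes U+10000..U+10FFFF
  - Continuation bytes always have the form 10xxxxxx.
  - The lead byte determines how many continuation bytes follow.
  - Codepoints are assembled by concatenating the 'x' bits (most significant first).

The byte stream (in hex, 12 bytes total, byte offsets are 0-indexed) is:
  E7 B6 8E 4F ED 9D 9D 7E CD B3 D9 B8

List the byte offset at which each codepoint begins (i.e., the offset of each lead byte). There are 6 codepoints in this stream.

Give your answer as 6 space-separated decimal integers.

Byte[0]=E7: 3-byte lead, need 2 cont bytes. acc=0x7
Byte[1]=B6: continuation. acc=(acc<<6)|0x36=0x1F6
Byte[2]=8E: continuation. acc=(acc<<6)|0x0E=0x7D8E
Completed: cp=U+7D8E (starts at byte 0)
Byte[3]=4F: 1-byte ASCII. cp=U+004F
Byte[4]=ED: 3-byte lead, need 2 cont bytes. acc=0xD
Byte[5]=9D: continuation. acc=(acc<<6)|0x1D=0x35D
Byte[6]=9D: continuation. acc=(acc<<6)|0x1D=0xD75D
Completed: cp=U+D75D (starts at byte 4)
Byte[7]=7E: 1-byte ASCII. cp=U+007E
Byte[8]=CD: 2-byte lead, need 1 cont bytes. acc=0xD
Byte[9]=B3: continuation. acc=(acc<<6)|0x33=0x373
Completed: cp=U+0373 (starts at byte 8)
Byte[10]=D9: 2-byte lead, need 1 cont bytes. acc=0x19
Byte[11]=B8: continuation. acc=(acc<<6)|0x38=0x678
Completed: cp=U+0678 (starts at byte 10)

Answer: 0 3 4 7 8 10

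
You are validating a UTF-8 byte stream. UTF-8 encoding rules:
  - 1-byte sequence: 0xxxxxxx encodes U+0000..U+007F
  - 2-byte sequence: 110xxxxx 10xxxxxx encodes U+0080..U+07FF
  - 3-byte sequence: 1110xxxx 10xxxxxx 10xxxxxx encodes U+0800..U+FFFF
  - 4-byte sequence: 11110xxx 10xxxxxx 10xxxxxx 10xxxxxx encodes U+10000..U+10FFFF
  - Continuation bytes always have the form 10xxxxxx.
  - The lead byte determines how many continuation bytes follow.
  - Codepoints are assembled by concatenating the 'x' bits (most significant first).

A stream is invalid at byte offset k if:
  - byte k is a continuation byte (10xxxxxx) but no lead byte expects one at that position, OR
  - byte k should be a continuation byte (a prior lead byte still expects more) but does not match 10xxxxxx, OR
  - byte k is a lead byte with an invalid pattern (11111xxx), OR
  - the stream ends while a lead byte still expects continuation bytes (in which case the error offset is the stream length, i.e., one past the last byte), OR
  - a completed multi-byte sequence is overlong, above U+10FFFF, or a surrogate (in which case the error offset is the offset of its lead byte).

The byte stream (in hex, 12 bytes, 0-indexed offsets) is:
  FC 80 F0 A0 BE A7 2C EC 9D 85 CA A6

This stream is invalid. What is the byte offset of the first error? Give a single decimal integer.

Answer: 0

Derivation:
Byte[0]=FC: INVALID lead byte (not 0xxx/110x/1110/11110)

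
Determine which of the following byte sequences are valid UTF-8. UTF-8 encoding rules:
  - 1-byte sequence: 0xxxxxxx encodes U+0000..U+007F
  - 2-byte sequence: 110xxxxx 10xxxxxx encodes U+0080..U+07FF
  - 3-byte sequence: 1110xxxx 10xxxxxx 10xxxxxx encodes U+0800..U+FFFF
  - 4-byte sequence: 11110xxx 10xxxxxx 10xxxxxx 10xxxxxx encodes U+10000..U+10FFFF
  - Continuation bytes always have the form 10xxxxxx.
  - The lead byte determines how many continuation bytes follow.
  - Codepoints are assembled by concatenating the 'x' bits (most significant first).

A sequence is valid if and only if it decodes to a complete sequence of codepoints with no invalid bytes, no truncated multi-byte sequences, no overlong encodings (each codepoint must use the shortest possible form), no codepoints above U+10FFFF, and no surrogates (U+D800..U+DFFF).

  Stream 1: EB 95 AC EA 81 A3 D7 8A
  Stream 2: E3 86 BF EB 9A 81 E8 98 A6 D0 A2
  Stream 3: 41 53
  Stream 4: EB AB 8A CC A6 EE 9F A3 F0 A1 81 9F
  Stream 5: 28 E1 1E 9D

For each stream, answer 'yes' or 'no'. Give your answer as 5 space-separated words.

Stream 1: decodes cleanly. VALID
Stream 2: decodes cleanly. VALID
Stream 3: decodes cleanly. VALID
Stream 4: decodes cleanly. VALID
Stream 5: error at byte offset 2. INVALID

Answer: yes yes yes yes no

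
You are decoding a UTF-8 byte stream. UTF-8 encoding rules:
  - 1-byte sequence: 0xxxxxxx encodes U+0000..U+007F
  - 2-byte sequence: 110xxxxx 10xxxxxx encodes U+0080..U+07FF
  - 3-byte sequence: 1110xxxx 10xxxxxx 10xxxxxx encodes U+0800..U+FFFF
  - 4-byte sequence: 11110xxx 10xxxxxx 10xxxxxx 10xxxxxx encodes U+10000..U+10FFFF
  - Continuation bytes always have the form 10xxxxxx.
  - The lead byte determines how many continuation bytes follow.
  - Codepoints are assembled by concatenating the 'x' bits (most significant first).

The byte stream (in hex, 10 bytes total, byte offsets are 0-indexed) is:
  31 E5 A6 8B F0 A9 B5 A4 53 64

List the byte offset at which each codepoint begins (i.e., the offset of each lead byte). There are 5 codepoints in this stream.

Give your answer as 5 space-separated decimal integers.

Answer: 0 1 4 8 9

Derivation:
Byte[0]=31: 1-byte ASCII. cp=U+0031
Byte[1]=E5: 3-byte lead, need 2 cont bytes. acc=0x5
Byte[2]=A6: continuation. acc=(acc<<6)|0x26=0x166
Byte[3]=8B: continuation. acc=(acc<<6)|0x0B=0x598B
Completed: cp=U+598B (starts at byte 1)
Byte[4]=F0: 4-byte lead, need 3 cont bytes. acc=0x0
Byte[5]=A9: continuation. acc=(acc<<6)|0x29=0x29
Byte[6]=B5: continuation. acc=(acc<<6)|0x35=0xA75
Byte[7]=A4: continuation. acc=(acc<<6)|0x24=0x29D64
Completed: cp=U+29D64 (starts at byte 4)
Byte[8]=53: 1-byte ASCII. cp=U+0053
Byte[9]=64: 1-byte ASCII. cp=U+0064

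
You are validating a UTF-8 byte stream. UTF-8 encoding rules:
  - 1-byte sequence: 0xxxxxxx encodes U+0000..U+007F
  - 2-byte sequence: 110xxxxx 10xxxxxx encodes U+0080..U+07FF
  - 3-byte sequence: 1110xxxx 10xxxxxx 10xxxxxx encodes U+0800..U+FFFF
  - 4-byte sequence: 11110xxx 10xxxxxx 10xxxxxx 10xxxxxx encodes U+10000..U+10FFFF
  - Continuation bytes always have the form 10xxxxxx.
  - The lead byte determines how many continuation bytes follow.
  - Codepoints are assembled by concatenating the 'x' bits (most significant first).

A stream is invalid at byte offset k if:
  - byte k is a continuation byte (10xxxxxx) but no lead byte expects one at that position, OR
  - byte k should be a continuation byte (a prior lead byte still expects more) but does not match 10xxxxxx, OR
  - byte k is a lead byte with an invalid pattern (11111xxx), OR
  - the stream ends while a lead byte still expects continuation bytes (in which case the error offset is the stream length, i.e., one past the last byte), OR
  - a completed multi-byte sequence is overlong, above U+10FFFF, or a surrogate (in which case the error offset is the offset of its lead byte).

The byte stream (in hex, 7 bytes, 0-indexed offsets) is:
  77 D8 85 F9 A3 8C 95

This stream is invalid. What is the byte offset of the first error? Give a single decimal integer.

Answer: 3

Derivation:
Byte[0]=77: 1-byte ASCII. cp=U+0077
Byte[1]=D8: 2-byte lead, need 1 cont bytes. acc=0x18
Byte[2]=85: continuation. acc=(acc<<6)|0x05=0x605
Completed: cp=U+0605 (starts at byte 1)
Byte[3]=F9: INVALID lead byte (not 0xxx/110x/1110/11110)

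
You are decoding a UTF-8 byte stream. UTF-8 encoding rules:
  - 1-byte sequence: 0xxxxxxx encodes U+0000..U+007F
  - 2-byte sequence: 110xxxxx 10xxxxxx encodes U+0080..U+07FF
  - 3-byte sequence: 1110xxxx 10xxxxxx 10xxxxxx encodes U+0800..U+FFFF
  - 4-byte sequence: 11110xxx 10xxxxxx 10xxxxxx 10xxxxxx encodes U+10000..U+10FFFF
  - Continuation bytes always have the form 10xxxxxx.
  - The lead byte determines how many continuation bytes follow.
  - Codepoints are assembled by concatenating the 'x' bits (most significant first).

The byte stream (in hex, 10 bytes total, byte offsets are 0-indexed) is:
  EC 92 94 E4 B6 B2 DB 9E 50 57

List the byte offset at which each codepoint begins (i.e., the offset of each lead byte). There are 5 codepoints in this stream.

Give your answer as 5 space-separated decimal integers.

Answer: 0 3 6 8 9

Derivation:
Byte[0]=EC: 3-byte lead, need 2 cont bytes. acc=0xC
Byte[1]=92: continuation. acc=(acc<<6)|0x12=0x312
Byte[2]=94: continuation. acc=(acc<<6)|0x14=0xC494
Completed: cp=U+C494 (starts at byte 0)
Byte[3]=E4: 3-byte lead, need 2 cont bytes. acc=0x4
Byte[4]=B6: continuation. acc=(acc<<6)|0x36=0x136
Byte[5]=B2: continuation. acc=(acc<<6)|0x32=0x4DB2
Completed: cp=U+4DB2 (starts at byte 3)
Byte[6]=DB: 2-byte lead, need 1 cont bytes. acc=0x1B
Byte[7]=9E: continuation. acc=(acc<<6)|0x1E=0x6DE
Completed: cp=U+06DE (starts at byte 6)
Byte[8]=50: 1-byte ASCII. cp=U+0050
Byte[9]=57: 1-byte ASCII. cp=U+0057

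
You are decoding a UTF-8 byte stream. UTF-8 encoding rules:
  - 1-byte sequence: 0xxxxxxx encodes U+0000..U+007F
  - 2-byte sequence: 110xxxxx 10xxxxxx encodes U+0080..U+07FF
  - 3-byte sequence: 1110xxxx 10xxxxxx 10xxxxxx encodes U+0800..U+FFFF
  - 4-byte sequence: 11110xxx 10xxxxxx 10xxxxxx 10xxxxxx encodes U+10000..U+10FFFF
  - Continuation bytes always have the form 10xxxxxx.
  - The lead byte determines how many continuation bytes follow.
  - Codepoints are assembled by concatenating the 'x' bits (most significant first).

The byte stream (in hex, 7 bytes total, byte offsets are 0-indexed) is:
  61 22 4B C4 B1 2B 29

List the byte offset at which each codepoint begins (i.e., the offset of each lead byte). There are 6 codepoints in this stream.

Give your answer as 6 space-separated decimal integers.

Answer: 0 1 2 3 5 6

Derivation:
Byte[0]=61: 1-byte ASCII. cp=U+0061
Byte[1]=22: 1-byte ASCII. cp=U+0022
Byte[2]=4B: 1-byte ASCII. cp=U+004B
Byte[3]=C4: 2-byte lead, need 1 cont bytes. acc=0x4
Byte[4]=B1: continuation. acc=(acc<<6)|0x31=0x131
Completed: cp=U+0131 (starts at byte 3)
Byte[5]=2B: 1-byte ASCII. cp=U+002B
Byte[6]=29: 1-byte ASCII. cp=U+0029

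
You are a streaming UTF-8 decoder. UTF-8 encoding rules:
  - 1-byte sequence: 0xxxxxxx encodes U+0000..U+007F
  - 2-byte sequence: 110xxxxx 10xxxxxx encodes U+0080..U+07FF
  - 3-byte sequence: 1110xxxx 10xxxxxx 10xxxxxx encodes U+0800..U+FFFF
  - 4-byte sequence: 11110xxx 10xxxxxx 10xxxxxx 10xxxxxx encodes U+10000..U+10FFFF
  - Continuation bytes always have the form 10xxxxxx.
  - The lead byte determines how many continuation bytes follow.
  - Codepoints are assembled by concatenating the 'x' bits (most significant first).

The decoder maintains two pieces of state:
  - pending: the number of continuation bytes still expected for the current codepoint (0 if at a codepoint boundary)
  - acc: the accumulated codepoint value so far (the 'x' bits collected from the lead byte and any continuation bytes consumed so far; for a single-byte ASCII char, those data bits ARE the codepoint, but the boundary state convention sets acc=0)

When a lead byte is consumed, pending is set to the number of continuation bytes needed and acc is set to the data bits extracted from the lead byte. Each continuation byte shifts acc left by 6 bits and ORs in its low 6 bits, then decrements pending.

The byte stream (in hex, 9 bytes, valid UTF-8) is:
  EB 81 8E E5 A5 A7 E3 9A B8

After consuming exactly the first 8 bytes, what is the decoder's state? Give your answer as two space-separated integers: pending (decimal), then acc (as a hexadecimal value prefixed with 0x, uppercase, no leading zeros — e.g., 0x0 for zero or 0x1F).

Byte[0]=EB: 3-byte lead. pending=2, acc=0xB
Byte[1]=81: continuation. acc=(acc<<6)|0x01=0x2C1, pending=1
Byte[2]=8E: continuation. acc=(acc<<6)|0x0E=0xB04E, pending=0
Byte[3]=E5: 3-byte lead. pending=2, acc=0x5
Byte[4]=A5: continuation. acc=(acc<<6)|0x25=0x165, pending=1
Byte[5]=A7: continuation. acc=(acc<<6)|0x27=0x5967, pending=0
Byte[6]=E3: 3-byte lead. pending=2, acc=0x3
Byte[7]=9A: continuation. acc=(acc<<6)|0x1A=0xDA, pending=1

Answer: 1 0xDA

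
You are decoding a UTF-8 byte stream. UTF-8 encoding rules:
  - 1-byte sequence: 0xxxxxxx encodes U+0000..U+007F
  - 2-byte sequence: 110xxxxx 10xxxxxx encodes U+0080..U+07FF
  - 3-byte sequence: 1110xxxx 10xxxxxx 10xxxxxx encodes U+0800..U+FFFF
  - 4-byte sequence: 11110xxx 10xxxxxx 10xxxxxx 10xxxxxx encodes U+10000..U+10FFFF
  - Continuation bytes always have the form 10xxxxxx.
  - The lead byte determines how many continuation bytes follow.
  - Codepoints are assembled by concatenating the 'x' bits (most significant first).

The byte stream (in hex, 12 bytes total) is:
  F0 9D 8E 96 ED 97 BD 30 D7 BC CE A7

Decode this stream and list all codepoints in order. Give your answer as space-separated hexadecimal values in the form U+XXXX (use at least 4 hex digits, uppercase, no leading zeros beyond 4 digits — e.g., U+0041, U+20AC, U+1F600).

Byte[0]=F0: 4-byte lead, need 3 cont bytes. acc=0x0
Byte[1]=9D: continuation. acc=(acc<<6)|0x1D=0x1D
Byte[2]=8E: continuation. acc=(acc<<6)|0x0E=0x74E
Byte[3]=96: continuation. acc=(acc<<6)|0x16=0x1D396
Completed: cp=U+1D396 (starts at byte 0)
Byte[4]=ED: 3-byte lead, need 2 cont bytes. acc=0xD
Byte[5]=97: continuation. acc=(acc<<6)|0x17=0x357
Byte[6]=BD: continuation. acc=(acc<<6)|0x3D=0xD5FD
Completed: cp=U+D5FD (starts at byte 4)
Byte[7]=30: 1-byte ASCII. cp=U+0030
Byte[8]=D7: 2-byte lead, need 1 cont bytes. acc=0x17
Byte[9]=BC: continuation. acc=(acc<<6)|0x3C=0x5FC
Completed: cp=U+05FC (starts at byte 8)
Byte[10]=CE: 2-byte lead, need 1 cont bytes. acc=0xE
Byte[11]=A7: continuation. acc=(acc<<6)|0x27=0x3A7
Completed: cp=U+03A7 (starts at byte 10)

Answer: U+1D396 U+D5FD U+0030 U+05FC U+03A7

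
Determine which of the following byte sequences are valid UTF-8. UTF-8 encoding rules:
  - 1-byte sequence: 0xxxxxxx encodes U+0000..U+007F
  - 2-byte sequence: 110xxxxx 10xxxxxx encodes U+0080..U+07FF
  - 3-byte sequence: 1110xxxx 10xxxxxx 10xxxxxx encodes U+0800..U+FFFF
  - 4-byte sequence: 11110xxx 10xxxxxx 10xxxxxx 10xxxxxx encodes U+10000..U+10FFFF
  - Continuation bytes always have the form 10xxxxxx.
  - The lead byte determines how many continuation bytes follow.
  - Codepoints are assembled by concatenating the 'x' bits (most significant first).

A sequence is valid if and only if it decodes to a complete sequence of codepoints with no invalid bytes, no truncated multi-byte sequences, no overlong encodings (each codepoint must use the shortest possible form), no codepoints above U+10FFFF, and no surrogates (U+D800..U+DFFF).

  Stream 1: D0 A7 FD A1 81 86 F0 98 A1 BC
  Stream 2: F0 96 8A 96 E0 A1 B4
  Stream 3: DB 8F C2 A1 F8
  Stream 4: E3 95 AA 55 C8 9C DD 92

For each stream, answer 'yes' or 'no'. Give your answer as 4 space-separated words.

Stream 1: error at byte offset 2. INVALID
Stream 2: decodes cleanly. VALID
Stream 3: error at byte offset 4. INVALID
Stream 4: decodes cleanly. VALID

Answer: no yes no yes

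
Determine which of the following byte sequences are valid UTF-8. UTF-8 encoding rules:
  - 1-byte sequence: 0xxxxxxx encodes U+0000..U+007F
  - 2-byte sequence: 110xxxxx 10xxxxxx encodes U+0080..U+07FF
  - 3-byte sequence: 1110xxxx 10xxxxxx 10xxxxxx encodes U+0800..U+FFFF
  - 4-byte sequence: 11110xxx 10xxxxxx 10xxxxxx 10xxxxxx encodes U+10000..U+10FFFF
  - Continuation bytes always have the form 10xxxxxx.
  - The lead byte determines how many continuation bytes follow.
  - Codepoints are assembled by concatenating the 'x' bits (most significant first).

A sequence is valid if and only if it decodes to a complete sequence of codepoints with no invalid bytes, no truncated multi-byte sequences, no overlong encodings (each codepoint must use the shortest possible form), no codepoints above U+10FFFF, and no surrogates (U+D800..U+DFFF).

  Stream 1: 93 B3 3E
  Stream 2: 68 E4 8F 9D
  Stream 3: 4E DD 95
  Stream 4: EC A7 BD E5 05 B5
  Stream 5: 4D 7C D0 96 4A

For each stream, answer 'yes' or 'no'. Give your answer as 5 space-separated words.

Answer: no yes yes no yes

Derivation:
Stream 1: error at byte offset 0. INVALID
Stream 2: decodes cleanly. VALID
Stream 3: decodes cleanly. VALID
Stream 4: error at byte offset 4. INVALID
Stream 5: decodes cleanly. VALID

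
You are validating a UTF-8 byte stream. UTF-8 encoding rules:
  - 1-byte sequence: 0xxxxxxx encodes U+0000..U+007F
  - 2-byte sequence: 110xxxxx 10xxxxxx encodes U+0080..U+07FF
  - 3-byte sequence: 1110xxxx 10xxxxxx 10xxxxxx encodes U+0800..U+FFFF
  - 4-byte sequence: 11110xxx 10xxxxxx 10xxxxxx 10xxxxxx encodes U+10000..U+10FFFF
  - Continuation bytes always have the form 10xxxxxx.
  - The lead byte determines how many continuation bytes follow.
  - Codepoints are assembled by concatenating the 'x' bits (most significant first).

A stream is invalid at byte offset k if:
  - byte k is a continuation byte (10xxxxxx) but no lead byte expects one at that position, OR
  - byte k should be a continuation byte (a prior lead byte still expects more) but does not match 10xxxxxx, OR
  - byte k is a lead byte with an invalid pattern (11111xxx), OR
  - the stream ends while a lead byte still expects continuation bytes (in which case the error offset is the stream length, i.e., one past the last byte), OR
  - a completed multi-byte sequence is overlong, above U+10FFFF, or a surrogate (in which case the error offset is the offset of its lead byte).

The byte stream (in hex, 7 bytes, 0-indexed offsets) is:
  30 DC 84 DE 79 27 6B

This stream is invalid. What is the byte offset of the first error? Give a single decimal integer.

Byte[0]=30: 1-byte ASCII. cp=U+0030
Byte[1]=DC: 2-byte lead, need 1 cont bytes. acc=0x1C
Byte[2]=84: continuation. acc=(acc<<6)|0x04=0x704
Completed: cp=U+0704 (starts at byte 1)
Byte[3]=DE: 2-byte lead, need 1 cont bytes. acc=0x1E
Byte[4]=79: expected 10xxxxxx continuation. INVALID

Answer: 4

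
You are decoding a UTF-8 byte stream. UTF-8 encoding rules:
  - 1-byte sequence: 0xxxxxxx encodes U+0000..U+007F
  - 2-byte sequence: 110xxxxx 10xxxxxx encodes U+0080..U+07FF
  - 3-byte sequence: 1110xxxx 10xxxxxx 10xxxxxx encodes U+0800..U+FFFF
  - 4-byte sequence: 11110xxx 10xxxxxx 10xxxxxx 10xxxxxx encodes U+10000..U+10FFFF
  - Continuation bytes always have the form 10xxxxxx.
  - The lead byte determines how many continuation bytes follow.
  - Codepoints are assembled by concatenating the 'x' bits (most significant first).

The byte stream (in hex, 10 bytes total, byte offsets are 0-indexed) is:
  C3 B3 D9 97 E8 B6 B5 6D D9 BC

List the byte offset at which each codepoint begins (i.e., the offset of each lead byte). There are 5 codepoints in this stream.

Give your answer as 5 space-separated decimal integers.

Answer: 0 2 4 7 8

Derivation:
Byte[0]=C3: 2-byte lead, need 1 cont bytes. acc=0x3
Byte[1]=B3: continuation. acc=(acc<<6)|0x33=0xF3
Completed: cp=U+00F3 (starts at byte 0)
Byte[2]=D9: 2-byte lead, need 1 cont bytes. acc=0x19
Byte[3]=97: continuation. acc=(acc<<6)|0x17=0x657
Completed: cp=U+0657 (starts at byte 2)
Byte[4]=E8: 3-byte lead, need 2 cont bytes. acc=0x8
Byte[5]=B6: continuation. acc=(acc<<6)|0x36=0x236
Byte[6]=B5: continuation. acc=(acc<<6)|0x35=0x8DB5
Completed: cp=U+8DB5 (starts at byte 4)
Byte[7]=6D: 1-byte ASCII. cp=U+006D
Byte[8]=D9: 2-byte lead, need 1 cont bytes. acc=0x19
Byte[9]=BC: continuation. acc=(acc<<6)|0x3C=0x67C
Completed: cp=U+067C (starts at byte 8)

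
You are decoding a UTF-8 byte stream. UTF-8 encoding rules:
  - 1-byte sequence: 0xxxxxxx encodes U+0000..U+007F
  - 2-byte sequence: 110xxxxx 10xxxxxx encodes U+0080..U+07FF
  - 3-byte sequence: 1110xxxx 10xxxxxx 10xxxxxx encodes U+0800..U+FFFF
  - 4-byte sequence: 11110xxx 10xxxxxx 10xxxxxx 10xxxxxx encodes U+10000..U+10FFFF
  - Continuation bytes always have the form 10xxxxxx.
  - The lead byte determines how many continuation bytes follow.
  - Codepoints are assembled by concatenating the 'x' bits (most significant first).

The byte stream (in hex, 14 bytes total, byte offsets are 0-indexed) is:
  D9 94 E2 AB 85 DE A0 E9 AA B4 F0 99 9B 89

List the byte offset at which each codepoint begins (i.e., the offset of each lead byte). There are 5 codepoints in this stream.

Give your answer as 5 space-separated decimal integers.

Byte[0]=D9: 2-byte lead, need 1 cont bytes. acc=0x19
Byte[1]=94: continuation. acc=(acc<<6)|0x14=0x654
Completed: cp=U+0654 (starts at byte 0)
Byte[2]=E2: 3-byte lead, need 2 cont bytes. acc=0x2
Byte[3]=AB: continuation. acc=(acc<<6)|0x2B=0xAB
Byte[4]=85: continuation. acc=(acc<<6)|0x05=0x2AC5
Completed: cp=U+2AC5 (starts at byte 2)
Byte[5]=DE: 2-byte lead, need 1 cont bytes. acc=0x1E
Byte[6]=A0: continuation. acc=(acc<<6)|0x20=0x7A0
Completed: cp=U+07A0 (starts at byte 5)
Byte[7]=E9: 3-byte lead, need 2 cont bytes. acc=0x9
Byte[8]=AA: continuation. acc=(acc<<6)|0x2A=0x26A
Byte[9]=B4: continuation. acc=(acc<<6)|0x34=0x9AB4
Completed: cp=U+9AB4 (starts at byte 7)
Byte[10]=F0: 4-byte lead, need 3 cont bytes. acc=0x0
Byte[11]=99: continuation. acc=(acc<<6)|0x19=0x19
Byte[12]=9B: continuation. acc=(acc<<6)|0x1B=0x65B
Byte[13]=89: continuation. acc=(acc<<6)|0x09=0x196C9
Completed: cp=U+196C9 (starts at byte 10)

Answer: 0 2 5 7 10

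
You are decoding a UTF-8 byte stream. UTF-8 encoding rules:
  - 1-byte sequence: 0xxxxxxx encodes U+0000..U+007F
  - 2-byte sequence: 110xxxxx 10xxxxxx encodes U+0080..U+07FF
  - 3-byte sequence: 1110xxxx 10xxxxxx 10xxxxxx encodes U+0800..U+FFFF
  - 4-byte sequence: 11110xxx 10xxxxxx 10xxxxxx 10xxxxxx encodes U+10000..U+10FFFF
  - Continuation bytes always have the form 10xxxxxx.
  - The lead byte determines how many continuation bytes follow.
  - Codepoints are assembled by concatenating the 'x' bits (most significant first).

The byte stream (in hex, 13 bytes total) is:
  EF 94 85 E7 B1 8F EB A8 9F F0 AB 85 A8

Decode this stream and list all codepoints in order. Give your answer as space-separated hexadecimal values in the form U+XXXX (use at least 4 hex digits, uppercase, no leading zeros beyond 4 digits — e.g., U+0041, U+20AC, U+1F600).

Byte[0]=EF: 3-byte lead, need 2 cont bytes. acc=0xF
Byte[1]=94: continuation. acc=(acc<<6)|0x14=0x3D4
Byte[2]=85: continuation. acc=(acc<<6)|0x05=0xF505
Completed: cp=U+F505 (starts at byte 0)
Byte[3]=E7: 3-byte lead, need 2 cont bytes. acc=0x7
Byte[4]=B1: continuation. acc=(acc<<6)|0x31=0x1F1
Byte[5]=8F: continuation. acc=(acc<<6)|0x0F=0x7C4F
Completed: cp=U+7C4F (starts at byte 3)
Byte[6]=EB: 3-byte lead, need 2 cont bytes. acc=0xB
Byte[7]=A8: continuation. acc=(acc<<6)|0x28=0x2E8
Byte[8]=9F: continuation. acc=(acc<<6)|0x1F=0xBA1F
Completed: cp=U+BA1F (starts at byte 6)
Byte[9]=F0: 4-byte lead, need 3 cont bytes. acc=0x0
Byte[10]=AB: continuation. acc=(acc<<6)|0x2B=0x2B
Byte[11]=85: continuation. acc=(acc<<6)|0x05=0xAC5
Byte[12]=A8: continuation. acc=(acc<<6)|0x28=0x2B168
Completed: cp=U+2B168 (starts at byte 9)

Answer: U+F505 U+7C4F U+BA1F U+2B168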